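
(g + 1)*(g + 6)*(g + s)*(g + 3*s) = g^4 + 4*g^3*s + 7*g^3 + 3*g^2*s^2 + 28*g^2*s + 6*g^2 + 21*g*s^2 + 24*g*s + 18*s^2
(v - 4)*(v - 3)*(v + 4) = v^3 - 3*v^2 - 16*v + 48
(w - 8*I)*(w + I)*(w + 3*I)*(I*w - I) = I*w^4 + 4*w^3 - I*w^3 - 4*w^2 + 29*I*w^2 - 24*w - 29*I*w + 24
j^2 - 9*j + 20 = (j - 5)*(j - 4)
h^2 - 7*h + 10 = (h - 5)*(h - 2)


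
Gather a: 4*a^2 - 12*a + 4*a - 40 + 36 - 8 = 4*a^2 - 8*a - 12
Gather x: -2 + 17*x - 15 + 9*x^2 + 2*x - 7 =9*x^2 + 19*x - 24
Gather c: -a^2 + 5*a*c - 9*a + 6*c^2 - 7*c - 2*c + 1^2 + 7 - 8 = -a^2 - 9*a + 6*c^2 + c*(5*a - 9)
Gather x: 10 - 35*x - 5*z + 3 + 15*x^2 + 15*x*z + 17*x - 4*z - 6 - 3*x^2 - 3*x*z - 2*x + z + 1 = 12*x^2 + x*(12*z - 20) - 8*z + 8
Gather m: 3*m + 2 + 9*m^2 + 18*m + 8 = 9*m^2 + 21*m + 10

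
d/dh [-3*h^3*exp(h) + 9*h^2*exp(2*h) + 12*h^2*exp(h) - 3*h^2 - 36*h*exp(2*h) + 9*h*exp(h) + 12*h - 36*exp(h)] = -3*h^3*exp(h) + 18*h^2*exp(2*h) + 3*h^2*exp(h) - 54*h*exp(2*h) + 33*h*exp(h) - 6*h - 36*exp(2*h) - 27*exp(h) + 12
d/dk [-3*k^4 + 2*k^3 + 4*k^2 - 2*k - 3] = -12*k^3 + 6*k^2 + 8*k - 2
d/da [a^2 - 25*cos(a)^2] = 2*a + 25*sin(2*a)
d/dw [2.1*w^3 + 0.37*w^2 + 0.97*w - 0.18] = 6.3*w^2 + 0.74*w + 0.97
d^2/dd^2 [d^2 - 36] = 2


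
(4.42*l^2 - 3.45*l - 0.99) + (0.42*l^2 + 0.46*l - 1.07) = 4.84*l^2 - 2.99*l - 2.06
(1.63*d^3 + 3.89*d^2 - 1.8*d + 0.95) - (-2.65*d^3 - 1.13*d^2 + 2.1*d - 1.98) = 4.28*d^3 + 5.02*d^2 - 3.9*d + 2.93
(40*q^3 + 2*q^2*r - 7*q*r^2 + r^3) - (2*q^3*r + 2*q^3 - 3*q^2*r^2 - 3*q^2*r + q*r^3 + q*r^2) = -2*q^3*r + 38*q^3 + 3*q^2*r^2 + 5*q^2*r - q*r^3 - 8*q*r^2 + r^3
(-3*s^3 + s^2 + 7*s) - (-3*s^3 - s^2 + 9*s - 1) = 2*s^2 - 2*s + 1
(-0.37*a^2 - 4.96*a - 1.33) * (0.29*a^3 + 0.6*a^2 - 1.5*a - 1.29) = -0.1073*a^5 - 1.6604*a^4 - 2.8067*a^3 + 7.1193*a^2 + 8.3934*a + 1.7157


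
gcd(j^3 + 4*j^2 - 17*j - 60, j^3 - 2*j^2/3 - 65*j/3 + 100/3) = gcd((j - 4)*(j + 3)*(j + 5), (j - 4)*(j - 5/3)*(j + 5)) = j^2 + j - 20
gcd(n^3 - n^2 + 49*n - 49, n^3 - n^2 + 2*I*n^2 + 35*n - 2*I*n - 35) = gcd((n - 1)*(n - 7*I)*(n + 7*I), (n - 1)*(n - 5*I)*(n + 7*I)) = n^2 + n*(-1 + 7*I) - 7*I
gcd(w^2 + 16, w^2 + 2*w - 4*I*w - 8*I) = w - 4*I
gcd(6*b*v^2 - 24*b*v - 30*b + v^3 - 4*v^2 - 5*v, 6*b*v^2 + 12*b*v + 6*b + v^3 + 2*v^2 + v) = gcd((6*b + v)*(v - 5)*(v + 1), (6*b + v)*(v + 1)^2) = 6*b*v + 6*b + v^2 + v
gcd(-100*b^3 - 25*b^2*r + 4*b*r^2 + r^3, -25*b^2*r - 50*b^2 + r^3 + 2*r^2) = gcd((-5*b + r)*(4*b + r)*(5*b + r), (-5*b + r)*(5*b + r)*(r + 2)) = -25*b^2 + r^2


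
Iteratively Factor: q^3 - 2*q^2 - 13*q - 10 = (q + 1)*(q^2 - 3*q - 10) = (q + 1)*(q + 2)*(q - 5)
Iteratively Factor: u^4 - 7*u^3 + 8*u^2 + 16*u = (u - 4)*(u^3 - 3*u^2 - 4*u) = (u - 4)*(u + 1)*(u^2 - 4*u) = (u - 4)^2*(u + 1)*(u)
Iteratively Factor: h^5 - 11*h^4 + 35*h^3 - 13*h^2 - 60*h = (h - 4)*(h^4 - 7*h^3 + 7*h^2 + 15*h) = (h - 4)*(h + 1)*(h^3 - 8*h^2 + 15*h) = (h - 5)*(h - 4)*(h + 1)*(h^2 - 3*h) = (h - 5)*(h - 4)*(h - 3)*(h + 1)*(h)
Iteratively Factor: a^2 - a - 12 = (a - 4)*(a + 3)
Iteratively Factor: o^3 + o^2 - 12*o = (o - 3)*(o^2 + 4*o) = o*(o - 3)*(o + 4)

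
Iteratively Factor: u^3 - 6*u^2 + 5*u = (u - 5)*(u^2 - u) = u*(u - 5)*(u - 1)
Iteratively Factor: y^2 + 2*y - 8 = (y + 4)*(y - 2)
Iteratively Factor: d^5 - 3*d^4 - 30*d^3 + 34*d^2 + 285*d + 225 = (d - 5)*(d^4 + 2*d^3 - 20*d^2 - 66*d - 45) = (d - 5)^2*(d^3 + 7*d^2 + 15*d + 9) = (d - 5)^2*(d + 1)*(d^2 + 6*d + 9) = (d - 5)^2*(d + 1)*(d + 3)*(d + 3)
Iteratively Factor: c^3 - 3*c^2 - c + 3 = (c - 1)*(c^2 - 2*c - 3) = (c - 3)*(c - 1)*(c + 1)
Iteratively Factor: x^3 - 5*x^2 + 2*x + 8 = (x - 4)*(x^2 - x - 2) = (x - 4)*(x + 1)*(x - 2)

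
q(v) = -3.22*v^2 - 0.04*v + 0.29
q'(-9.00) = 57.92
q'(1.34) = -8.67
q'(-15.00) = 96.56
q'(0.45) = -2.94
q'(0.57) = -3.71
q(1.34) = -5.55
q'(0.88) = -5.71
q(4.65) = -69.52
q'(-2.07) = 13.29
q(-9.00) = -260.17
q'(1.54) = -9.96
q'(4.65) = -29.99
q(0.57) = -0.78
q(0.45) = -0.38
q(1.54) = -7.41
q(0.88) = -2.24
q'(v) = -6.44*v - 0.04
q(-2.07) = -13.42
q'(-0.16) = 0.99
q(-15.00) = -723.61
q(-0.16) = 0.21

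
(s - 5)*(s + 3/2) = s^2 - 7*s/2 - 15/2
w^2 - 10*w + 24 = (w - 6)*(w - 4)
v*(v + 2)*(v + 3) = v^3 + 5*v^2 + 6*v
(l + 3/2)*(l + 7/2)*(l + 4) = l^3 + 9*l^2 + 101*l/4 + 21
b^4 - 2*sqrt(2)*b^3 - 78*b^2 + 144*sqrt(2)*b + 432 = (b - 6*sqrt(2))*(b - 3*sqrt(2))*(b + sqrt(2))*(b + 6*sqrt(2))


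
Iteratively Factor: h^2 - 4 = (h + 2)*(h - 2)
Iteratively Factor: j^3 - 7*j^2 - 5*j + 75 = (j - 5)*(j^2 - 2*j - 15) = (j - 5)*(j + 3)*(j - 5)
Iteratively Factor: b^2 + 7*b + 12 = (b + 3)*(b + 4)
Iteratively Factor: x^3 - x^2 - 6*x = (x)*(x^2 - x - 6) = x*(x + 2)*(x - 3)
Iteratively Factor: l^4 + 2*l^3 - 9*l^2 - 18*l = (l + 2)*(l^3 - 9*l) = (l + 2)*(l + 3)*(l^2 - 3*l) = l*(l + 2)*(l + 3)*(l - 3)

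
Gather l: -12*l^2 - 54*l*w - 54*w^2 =-12*l^2 - 54*l*w - 54*w^2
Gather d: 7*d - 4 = 7*d - 4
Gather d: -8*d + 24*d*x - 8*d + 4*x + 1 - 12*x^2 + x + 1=d*(24*x - 16) - 12*x^2 + 5*x + 2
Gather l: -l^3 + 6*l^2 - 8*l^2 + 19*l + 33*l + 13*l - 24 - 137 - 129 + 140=-l^3 - 2*l^2 + 65*l - 150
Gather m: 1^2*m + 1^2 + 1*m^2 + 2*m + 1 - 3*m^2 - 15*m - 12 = -2*m^2 - 12*m - 10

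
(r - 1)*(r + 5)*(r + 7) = r^3 + 11*r^2 + 23*r - 35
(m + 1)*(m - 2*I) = m^2 + m - 2*I*m - 2*I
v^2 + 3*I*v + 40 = (v - 5*I)*(v + 8*I)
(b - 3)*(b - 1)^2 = b^3 - 5*b^2 + 7*b - 3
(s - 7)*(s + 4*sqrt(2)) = s^2 - 7*s + 4*sqrt(2)*s - 28*sqrt(2)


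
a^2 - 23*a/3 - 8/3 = (a - 8)*(a + 1/3)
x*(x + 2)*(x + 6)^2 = x^4 + 14*x^3 + 60*x^2 + 72*x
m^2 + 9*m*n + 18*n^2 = (m + 3*n)*(m + 6*n)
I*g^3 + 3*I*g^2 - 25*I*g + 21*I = (g - 3)*(g + 7)*(I*g - I)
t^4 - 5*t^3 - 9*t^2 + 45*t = t*(t - 5)*(t - 3)*(t + 3)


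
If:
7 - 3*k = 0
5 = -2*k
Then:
No Solution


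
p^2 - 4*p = p*(p - 4)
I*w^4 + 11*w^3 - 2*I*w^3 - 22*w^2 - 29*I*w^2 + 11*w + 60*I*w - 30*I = (w - 1)*(w - 6*I)*(w - 5*I)*(I*w - I)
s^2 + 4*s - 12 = (s - 2)*(s + 6)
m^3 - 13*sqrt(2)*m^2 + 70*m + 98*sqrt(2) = (m - 7*sqrt(2))^2*(m + sqrt(2))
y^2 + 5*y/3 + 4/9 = (y + 1/3)*(y + 4/3)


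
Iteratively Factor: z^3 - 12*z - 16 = (z + 2)*(z^2 - 2*z - 8) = (z - 4)*(z + 2)*(z + 2)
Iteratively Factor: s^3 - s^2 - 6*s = (s + 2)*(s^2 - 3*s) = (s - 3)*(s + 2)*(s)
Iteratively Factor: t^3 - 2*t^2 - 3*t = (t + 1)*(t^2 - 3*t) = (t - 3)*(t + 1)*(t)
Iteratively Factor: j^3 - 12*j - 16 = (j + 2)*(j^2 - 2*j - 8) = (j + 2)^2*(j - 4)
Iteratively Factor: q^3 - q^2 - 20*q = (q + 4)*(q^2 - 5*q) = (q - 5)*(q + 4)*(q)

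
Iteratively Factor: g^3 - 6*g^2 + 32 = (g - 4)*(g^2 - 2*g - 8) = (g - 4)*(g + 2)*(g - 4)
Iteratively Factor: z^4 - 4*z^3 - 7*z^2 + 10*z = (z - 5)*(z^3 + z^2 - 2*z) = (z - 5)*(z + 2)*(z^2 - z) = (z - 5)*(z - 1)*(z + 2)*(z)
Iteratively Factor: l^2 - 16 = (l + 4)*(l - 4)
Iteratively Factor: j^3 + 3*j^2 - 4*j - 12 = (j + 3)*(j^2 - 4) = (j - 2)*(j + 3)*(j + 2)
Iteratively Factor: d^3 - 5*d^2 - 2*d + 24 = (d - 4)*(d^2 - d - 6) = (d - 4)*(d - 3)*(d + 2)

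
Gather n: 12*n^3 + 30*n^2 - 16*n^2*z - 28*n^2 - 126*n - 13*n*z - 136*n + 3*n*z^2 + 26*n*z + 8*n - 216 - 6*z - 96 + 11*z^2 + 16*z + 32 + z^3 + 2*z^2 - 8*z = 12*n^3 + n^2*(2 - 16*z) + n*(3*z^2 + 13*z - 254) + z^3 + 13*z^2 + 2*z - 280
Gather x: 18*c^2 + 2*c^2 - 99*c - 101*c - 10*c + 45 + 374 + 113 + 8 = 20*c^2 - 210*c + 540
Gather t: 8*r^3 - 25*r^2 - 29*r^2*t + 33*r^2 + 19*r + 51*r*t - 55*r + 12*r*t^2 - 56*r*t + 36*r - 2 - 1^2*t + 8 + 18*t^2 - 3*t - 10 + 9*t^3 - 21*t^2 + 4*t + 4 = 8*r^3 + 8*r^2 + 9*t^3 + t^2*(12*r - 3) + t*(-29*r^2 - 5*r)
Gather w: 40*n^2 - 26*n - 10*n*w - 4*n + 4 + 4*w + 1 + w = 40*n^2 - 30*n + w*(5 - 10*n) + 5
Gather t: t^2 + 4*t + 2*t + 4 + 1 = t^2 + 6*t + 5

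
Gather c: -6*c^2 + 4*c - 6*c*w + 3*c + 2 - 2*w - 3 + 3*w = -6*c^2 + c*(7 - 6*w) + w - 1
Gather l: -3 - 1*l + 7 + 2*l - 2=l + 2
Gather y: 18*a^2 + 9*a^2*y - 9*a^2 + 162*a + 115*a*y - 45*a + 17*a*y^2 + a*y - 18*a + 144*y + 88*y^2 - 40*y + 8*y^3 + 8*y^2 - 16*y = 9*a^2 + 99*a + 8*y^3 + y^2*(17*a + 96) + y*(9*a^2 + 116*a + 88)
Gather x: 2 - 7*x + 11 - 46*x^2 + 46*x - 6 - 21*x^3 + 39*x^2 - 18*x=-21*x^3 - 7*x^2 + 21*x + 7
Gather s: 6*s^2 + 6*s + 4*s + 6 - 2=6*s^2 + 10*s + 4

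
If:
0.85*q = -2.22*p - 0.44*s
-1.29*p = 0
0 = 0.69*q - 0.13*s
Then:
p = 0.00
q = 0.00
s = 0.00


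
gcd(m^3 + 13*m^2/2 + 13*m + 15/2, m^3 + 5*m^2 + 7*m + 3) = m^2 + 4*m + 3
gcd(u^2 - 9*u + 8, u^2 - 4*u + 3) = u - 1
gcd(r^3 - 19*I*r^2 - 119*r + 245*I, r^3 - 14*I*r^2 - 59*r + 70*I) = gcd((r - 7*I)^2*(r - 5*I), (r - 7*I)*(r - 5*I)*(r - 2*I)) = r^2 - 12*I*r - 35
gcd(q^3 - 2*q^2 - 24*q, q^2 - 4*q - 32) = q + 4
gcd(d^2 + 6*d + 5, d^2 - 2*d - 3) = d + 1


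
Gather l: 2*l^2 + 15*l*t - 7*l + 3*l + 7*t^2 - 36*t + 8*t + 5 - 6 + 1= 2*l^2 + l*(15*t - 4) + 7*t^2 - 28*t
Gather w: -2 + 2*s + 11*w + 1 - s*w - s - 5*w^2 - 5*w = s - 5*w^2 + w*(6 - s) - 1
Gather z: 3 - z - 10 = -z - 7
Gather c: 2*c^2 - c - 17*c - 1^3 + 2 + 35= 2*c^2 - 18*c + 36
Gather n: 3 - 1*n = 3 - n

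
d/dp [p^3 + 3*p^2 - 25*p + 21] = 3*p^2 + 6*p - 25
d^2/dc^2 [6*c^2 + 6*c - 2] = 12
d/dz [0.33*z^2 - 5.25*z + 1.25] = 0.66*z - 5.25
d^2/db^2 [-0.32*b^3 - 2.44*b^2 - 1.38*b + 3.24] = -1.92*b - 4.88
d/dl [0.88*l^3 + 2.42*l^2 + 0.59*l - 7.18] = 2.64*l^2 + 4.84*l + 0.59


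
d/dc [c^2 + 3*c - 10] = 2*c + 3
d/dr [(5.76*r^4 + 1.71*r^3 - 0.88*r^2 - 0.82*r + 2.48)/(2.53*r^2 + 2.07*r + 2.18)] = (29.1456*r^5 + 40.0959*r^4 + 57.3066*r^3 + 11.4364*r^2 - 16.3856*r - 6.9212)/(6.4009*r^4 + 10.4742*r^3 + 15.3157*r^2 + 9.0252*r + 4.7524)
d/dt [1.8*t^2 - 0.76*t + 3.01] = 3.6*t - 0.76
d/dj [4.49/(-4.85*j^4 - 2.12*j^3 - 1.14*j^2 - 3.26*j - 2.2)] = (87.106*j^3 + 28.5564*j^2 + 10.2372*j + 14.6374)/(4.85*j^4 + 2.12*j^3 + 1.14*j^2 + 3.26*j + 2.2)^2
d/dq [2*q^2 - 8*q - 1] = 4*q - 8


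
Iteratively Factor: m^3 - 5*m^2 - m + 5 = (m - 1)*(m^2 - 4*m - 5) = (m - 5)*(m - 1)*(m + 1)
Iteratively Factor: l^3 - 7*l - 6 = (l + 1)*(l^2 - l - 6) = (l - 3)*(l + 1)*(l + 2)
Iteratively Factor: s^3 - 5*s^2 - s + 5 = (s + 1)*(s^2 - 6*s + 5) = (s - 5)*(s + 1)*(s - 1)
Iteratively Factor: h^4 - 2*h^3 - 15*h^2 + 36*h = (h + 4)*(h^3 - 6*h^2 + 9*h) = (h - 3)*(h + 4)*(h^2 - 3*h) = h*(h - 3)*(h + 4)*(h - 3)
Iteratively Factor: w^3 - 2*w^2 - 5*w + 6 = (w - 1)*(w^2 - w - 6) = (w - 1)*(w + 2)*(w - 3)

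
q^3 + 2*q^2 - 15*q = q*(q - 3)*(q + 5)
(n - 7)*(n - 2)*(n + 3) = n^3 - 6*n^2 - 13*n + 42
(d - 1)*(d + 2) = d^2 + d - 2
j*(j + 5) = j^2 + 5*j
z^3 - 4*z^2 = z^2*(z - 4)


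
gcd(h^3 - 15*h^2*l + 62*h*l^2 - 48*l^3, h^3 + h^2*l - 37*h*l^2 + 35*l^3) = h - l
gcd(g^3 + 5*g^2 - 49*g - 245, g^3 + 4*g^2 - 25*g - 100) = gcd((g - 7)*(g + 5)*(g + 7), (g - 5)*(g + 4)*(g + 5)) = g + 5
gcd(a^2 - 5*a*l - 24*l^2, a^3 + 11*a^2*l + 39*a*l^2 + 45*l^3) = a + 3*l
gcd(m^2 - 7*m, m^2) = m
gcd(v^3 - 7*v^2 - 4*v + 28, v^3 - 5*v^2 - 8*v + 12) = v + 2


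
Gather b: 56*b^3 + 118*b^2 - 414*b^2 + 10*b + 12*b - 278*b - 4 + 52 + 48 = 56*b^3 - 296*b^2 - 256*b + 96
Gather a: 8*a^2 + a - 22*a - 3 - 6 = 8*a^2 - 21*a - 9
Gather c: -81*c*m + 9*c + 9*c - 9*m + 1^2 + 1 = c*(18 - 81*m) - 9*m + 2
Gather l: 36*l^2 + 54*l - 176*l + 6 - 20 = 36*l^2 - 122*l - 14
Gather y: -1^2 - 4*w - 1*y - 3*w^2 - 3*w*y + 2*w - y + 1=-3*w^2 - 2*w + y*(-3*w - 2)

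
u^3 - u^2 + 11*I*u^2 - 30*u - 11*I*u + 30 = (u - 1)*(u + 5*I)*(u + 6*I)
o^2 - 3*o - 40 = (o - 8)*(o + 5)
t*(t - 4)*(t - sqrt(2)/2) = t^3 - 4*t^2 - sqrt(2)*t^2/2 + 2*sqrt(2)*t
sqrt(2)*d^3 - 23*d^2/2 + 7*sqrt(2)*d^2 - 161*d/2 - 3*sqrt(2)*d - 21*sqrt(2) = (d + 7)*(d - 6*sqrt(2))*(sqrt(2)*d + 1/2)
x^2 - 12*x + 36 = (x - 6)^2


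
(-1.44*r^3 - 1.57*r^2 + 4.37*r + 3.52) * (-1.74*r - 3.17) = 2.5056*r^4 + 7.2966*r^3 - 2.6269*r^2 - 19.9777*r - 11.1584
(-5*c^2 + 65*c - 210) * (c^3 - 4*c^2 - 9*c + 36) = -5*c^5 + 85*c^4 - 425*c^3 + 75*c^2 + 4230*c - 7560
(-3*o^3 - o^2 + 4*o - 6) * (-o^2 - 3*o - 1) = 3*o^5 + 10*o^4 + 2*o^3 - 5*o^2 + 14*o + 6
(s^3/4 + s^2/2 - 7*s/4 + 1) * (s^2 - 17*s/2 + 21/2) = s^5/4 - 13*s^4/8 - 27*s^3/8 + 169*s^2/8 - 215*s/8 + 21/2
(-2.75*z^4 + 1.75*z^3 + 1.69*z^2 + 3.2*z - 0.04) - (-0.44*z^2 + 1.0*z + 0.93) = -2.75*z^4 + 1.75*z^3 + 2.13*z^2 + 2.2*z - 0.97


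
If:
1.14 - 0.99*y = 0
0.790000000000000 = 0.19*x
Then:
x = 4.16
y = 1.15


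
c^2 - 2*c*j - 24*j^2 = (c - 6*j)*(c + 4*j)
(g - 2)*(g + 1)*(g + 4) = g^3 + 3*g^2 - 6*g - 8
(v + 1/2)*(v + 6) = v^2 + 13*v/2 + 3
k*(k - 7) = k^2 - 7*k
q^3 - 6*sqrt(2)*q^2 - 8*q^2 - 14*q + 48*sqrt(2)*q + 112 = (q - 8)*(q - 7*sqrt(2))*(q + sqrt(2))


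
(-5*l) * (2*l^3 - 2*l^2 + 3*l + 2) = -10*l^4 + 10*l^3 - 15*l^2 - 10*l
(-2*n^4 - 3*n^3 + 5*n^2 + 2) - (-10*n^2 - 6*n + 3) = -2*n^4 - 3*n^3 + 15*n^2 + 6*n - 1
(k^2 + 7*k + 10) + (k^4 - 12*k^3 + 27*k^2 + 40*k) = k^4 - 12*k^3 + 28*k^2 + 47*k + 10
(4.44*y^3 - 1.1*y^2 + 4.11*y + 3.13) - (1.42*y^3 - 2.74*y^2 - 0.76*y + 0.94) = 3.02*y^3 + 1.64*y^2 + 4.87*y + 2.19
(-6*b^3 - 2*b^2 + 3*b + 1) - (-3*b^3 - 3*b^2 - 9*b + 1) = -3*b^3 + b^2 + 12*b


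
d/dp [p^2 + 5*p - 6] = 2*p + 5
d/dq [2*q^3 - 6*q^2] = 6*q*(q - 2)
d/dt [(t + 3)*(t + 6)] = 2*t + 9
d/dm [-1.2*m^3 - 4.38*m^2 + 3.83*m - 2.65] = -3.6*m^2 - 8.76*m + 3.83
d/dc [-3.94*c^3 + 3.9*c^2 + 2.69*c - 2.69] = -11.82*c^2 + 7.8*c + 2.69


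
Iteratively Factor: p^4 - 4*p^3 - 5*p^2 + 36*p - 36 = (p + 3)*(p^3 - 7*p^2 + 16*p - 12) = (p - 2)*(p + 3)*(p^2 - 5*p + 6) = (p - 2)^2*(p + 3)*(p - 3)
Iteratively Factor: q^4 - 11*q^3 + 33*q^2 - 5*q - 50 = (q - 2)*(q^3 - 9*q^2 + 15*q + 25) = (q - 5)*(q - 2)*(q^2 - 4*q - 5) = (q - 5)^2*(q - 2)*(q + 1)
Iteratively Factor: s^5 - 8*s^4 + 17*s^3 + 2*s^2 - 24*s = (s - 3)*(s^4 - 5*s^3 + 2*s^2 + 8*s) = (s - 3)*(s - 2)*(s^3 - 3*s^2 - 4*s) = s*(s - 3)*(s - 2)*(s^2 - 3*s - 4) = s*(s - 4)*(s - 3)*(s - 2)*(s + 1)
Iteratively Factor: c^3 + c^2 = (c + 1)*(c^2) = c*(c + 1)*(c)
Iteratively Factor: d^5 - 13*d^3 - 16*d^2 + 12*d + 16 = (d + 2)*(d^4 - 2*d^3 - 9*d^2 + 2*d + 8) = (d + 2)^2*(d^3 - 4*d^2 - d + 4) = (d - 4)*(d + 2)^2*(d^2 - 1) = (d - 4)*(d - 1)*(d + 2)^2*(d + 1)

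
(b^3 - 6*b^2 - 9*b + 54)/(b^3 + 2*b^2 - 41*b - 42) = (b^2 - 9)/(b^2 + 8*b + 7)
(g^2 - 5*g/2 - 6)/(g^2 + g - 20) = (g + 3/2)/(g + 5)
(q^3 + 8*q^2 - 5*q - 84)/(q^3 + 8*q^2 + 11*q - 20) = (q^2 + 4*q - 21)/(q^2 + 4*q - 5)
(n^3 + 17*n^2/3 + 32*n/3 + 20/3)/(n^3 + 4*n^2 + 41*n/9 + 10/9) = 3*(n + 2)/(3*n + 1)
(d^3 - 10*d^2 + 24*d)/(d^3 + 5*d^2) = (d^2 - 10*d + 24)/(d*(d + 5))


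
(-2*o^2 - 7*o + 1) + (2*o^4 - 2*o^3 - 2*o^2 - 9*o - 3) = 2*o^4 - 2*o^3 - 4*o^2 - 16*o - 2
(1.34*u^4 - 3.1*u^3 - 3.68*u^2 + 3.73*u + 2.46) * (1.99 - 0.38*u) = -0.5092*u^5 + 3.8446*u^4 - 4.7706*u^3 - 8.7406*u^2 + 6.4879*u + 4.8954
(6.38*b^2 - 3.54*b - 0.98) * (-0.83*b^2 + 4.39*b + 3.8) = -5.2954*b^4 + 30.9464*b^3 + 9.5168*b^2 - 17.7542*b - 3.724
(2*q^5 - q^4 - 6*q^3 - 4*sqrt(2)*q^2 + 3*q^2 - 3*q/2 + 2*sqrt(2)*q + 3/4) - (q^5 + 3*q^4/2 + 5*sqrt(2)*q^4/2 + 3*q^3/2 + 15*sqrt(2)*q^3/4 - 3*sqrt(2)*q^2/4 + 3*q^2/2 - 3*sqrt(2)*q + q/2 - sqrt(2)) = q^5 - 5*sqrt(2)*q^4/2 - 5*q^4/2 - 15*q^3/2 - 15*sqrt(2)*q^3/4 - 13*sqrt(2)*q^2/4 + 3*q^2/2 - 2*q + 5*sqrt(2)*q + 3/4 + sqrt(2)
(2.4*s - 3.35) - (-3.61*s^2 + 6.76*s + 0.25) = 3.61*s^2 - 4.36*s - 3.6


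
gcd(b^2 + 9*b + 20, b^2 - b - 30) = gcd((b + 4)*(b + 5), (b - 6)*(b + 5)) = b + 5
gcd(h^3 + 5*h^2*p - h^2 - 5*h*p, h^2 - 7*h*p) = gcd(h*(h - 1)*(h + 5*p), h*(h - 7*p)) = h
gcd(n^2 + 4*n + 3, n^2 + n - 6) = n + 3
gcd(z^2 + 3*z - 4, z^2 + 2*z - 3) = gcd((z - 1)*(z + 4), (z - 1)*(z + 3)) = z - 1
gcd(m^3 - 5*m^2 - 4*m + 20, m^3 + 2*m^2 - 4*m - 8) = m^2 - 4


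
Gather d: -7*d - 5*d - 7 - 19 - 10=-12*d - 36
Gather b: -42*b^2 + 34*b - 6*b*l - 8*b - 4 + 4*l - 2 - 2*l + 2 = -42*b^2 + b*(26 - 6*l) + 2*l - 4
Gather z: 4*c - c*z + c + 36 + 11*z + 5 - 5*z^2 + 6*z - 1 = 5*c - 5*z^2 + z*(17 - c) + 40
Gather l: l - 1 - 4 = l - 5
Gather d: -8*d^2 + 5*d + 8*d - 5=-8*d^2 + 13*d - 5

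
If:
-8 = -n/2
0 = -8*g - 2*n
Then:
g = -4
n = 16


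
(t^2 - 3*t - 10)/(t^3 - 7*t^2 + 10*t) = (t + 2)/(t*(t - 2))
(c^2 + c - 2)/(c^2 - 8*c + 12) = (c^2 + c - 2)/(c^2 - 8*c + 12)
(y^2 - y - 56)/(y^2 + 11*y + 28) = (y - 8)/(y + 4)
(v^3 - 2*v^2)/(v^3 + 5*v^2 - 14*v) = v/(v + 7)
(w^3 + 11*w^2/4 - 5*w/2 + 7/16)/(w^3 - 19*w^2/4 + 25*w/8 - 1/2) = (w + 7/2)/(w - 4)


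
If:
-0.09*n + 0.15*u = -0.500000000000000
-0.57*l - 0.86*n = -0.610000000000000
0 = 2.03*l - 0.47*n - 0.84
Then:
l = 0.50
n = 0.38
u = -3.11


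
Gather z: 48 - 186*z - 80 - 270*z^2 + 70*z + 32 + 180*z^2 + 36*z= -90*z^2 - 80*z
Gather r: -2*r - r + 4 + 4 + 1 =9 - 3*r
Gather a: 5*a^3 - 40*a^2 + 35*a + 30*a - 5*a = 5*a^3 - 40*a^2 + 60*a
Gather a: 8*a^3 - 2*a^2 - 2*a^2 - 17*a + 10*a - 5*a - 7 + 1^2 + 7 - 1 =8*a^3 - 4*a^2 - 12*a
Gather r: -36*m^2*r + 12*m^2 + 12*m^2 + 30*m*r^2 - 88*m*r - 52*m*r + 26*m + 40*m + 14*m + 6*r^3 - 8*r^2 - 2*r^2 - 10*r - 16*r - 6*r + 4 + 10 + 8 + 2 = 24*m^2 + 80*m + 6*r^3 + r^2*(30*m - 10) + r*(-36*m^2 - 140*m - 32) + 24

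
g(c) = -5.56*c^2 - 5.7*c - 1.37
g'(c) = -11.12*c - 5.7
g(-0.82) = -0.43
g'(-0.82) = 3.42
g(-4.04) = -69.09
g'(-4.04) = 39.22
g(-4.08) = -70.67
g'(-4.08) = 39.67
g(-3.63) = -53.94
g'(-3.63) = 34.67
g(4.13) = -119.75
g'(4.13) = -51.63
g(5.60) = -207.65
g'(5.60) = -67.97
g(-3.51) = -49.86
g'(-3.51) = 33.33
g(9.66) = -575.27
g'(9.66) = -113.12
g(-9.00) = -400.43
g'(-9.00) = 94.38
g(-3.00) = -34.31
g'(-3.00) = 27.66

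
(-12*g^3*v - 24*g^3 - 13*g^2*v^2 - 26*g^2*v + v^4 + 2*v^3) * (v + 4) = -12*g^3*v^2 - 72*g^3*v - 96*g^3 - 13*g^2*v^3 - 78*g^2*v^2 - 104*g^2*v + v^5 + 6*v^4 + 8*v^3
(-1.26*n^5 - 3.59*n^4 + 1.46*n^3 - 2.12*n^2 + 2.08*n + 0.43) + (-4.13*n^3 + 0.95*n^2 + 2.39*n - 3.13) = -1.26*n^5 - 3.59*n^4 - 2.67*n^3 - 1.17*n^2 + 4.47*n - 2.7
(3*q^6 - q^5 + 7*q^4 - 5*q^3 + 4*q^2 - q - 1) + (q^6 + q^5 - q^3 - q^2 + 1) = 4*q^6 + 7*q^4 - 6*q^3 + 3*q^2 - q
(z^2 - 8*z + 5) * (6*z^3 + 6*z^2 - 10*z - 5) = 6*z^5 - 42*z^4 - 28*z^3 + 105*z^2 - 10*z - 25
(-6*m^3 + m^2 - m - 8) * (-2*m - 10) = 12*m^4 + 58*m^3 - 8*m^2 + 26*m + 80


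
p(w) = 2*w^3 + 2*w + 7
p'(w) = 6*w^2 + 2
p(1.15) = 12.34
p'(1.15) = 9.94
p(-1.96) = -11.98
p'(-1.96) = 25.05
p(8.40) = 1209.21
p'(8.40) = 425.36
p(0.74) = 9.29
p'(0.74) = 5.29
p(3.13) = 74.59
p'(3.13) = 60.78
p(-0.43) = 5.98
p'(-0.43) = 3.11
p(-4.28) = -158.37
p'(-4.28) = 111.91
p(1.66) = 19.47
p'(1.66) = 18.53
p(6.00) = 451.00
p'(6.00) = 218.00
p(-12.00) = -3473.00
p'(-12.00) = 866.00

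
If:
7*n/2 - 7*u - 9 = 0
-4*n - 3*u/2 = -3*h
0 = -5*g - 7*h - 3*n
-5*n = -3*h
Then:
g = 792/35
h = -90/7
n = -54/7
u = -36/7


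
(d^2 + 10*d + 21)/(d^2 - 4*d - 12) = (d^2 + 10*d + 21)/(d^2 - 4*d - 12)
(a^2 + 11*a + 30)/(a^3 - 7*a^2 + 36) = (a^2 + 11*a + 30)/(a^3 - 7*a^2 + 36)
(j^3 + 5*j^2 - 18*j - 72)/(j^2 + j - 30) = (j^2 - j - 12)/(j - 5)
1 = 1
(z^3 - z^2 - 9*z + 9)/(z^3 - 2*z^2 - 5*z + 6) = (z + 3)/(z + 2)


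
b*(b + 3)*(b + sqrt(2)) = b^3 + sqrt(2)*b^2 + 3*b^2 + 3*sqrt(2)*b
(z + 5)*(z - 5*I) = z^2 + 5*z - 5*I*z - 25*I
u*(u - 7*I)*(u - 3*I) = u^3 - 10*I*u^2 - 21*u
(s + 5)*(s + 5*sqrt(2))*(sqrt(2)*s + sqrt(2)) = sqrt(2)*s^3 + 6*sqrt(2)*s^2 + 10*s^2 + 5*sqrt(2)*s + 60*s + 50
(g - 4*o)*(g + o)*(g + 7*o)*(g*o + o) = g^4*o + 4*g^3*o^2 + g^3*o - 25*g^2*o^3 + 4*g^2*o^2 - 28*g*o^4 - 25*g*o^3 - 28*o^4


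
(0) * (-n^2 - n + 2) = 0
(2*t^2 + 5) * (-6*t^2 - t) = -12*t^4 - 2*t^3 - 30*t^2 - 5*t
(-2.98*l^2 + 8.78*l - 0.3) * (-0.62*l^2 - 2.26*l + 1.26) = 1.8476*l^4 + 1.2912*l^3 - 23.4116*l^2 + 11.7408*l - 0.378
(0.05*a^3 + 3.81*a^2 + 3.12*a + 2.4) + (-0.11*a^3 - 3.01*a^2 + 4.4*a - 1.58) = -0.06*a^3 + 0.8*a^2 + 7.52*a + 0.82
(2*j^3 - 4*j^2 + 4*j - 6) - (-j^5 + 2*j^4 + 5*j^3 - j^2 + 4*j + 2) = j^5 - 2*j^4 - 3*j^3 - 3*j^2 - 8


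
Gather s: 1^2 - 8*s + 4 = 5 - 8*s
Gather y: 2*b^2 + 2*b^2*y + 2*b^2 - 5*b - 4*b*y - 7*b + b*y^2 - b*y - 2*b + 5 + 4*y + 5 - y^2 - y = 4*b^2 - 14*b + y^2*(b - 1) + y*(2*b^2 - 5*b + 3) + 10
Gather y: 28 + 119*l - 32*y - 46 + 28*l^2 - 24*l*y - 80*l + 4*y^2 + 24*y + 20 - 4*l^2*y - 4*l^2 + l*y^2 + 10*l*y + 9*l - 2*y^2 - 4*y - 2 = 24*l^2 + 48*l + y^2*(l + 2) + y*(-4*l^2 - 14*l - 12)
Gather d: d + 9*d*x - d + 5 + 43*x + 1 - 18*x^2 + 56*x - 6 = 9*d*x - 18*x^2 + 99*x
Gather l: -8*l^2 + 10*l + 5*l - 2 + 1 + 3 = -8*l^2 + 15*l + 2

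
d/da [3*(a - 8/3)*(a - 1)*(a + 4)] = 9*a^2 + 2*a - 36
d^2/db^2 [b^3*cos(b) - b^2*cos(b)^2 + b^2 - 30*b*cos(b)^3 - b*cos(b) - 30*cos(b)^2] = -b^3*cos(b) - 6*b^2*sin(b) + 2*b^2*cos(2*b) + 4*b*sin(2*b) + 59*b*cos(b)/2 + 135*b*cos(3*b)/2 + 47*sin(b) + 45*sin(3*b) + 59*cos(2*b) + 1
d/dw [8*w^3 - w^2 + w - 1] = 24*w^2 - 2*w + 1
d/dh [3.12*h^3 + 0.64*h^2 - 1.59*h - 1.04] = 9.36*h^2 + 1.28*h - 1.59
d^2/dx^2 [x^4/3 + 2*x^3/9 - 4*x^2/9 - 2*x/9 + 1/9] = 4*x^2 + 4*x/3 - 8/9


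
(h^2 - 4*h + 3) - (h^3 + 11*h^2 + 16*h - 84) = -h^3 - 10*h^2 - 20*h + 87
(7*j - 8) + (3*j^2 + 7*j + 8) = 3*j^2 + 14*j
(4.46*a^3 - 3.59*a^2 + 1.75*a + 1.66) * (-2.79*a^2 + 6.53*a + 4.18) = -12.4434*a^5 + 39.1399*a^4 - 9.6824*a^3 - 8.2101*a^2 + 18.1548*a + 6.9388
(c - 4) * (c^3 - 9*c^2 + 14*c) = c^4 - 13*c^3 + 50*c^2 - 56*c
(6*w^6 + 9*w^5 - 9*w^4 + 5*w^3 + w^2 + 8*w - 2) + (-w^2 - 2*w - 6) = 6*w^6 + 9*w^5 - 9*w^4 + 5*w^3 + 6*w - 8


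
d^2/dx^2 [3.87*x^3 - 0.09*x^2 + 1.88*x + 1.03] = 23.22*x - 0.18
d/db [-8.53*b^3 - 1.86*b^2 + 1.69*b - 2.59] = -25.59*b^2 - 3.72*b + 1.69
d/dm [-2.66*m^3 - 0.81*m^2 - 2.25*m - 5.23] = -7.98*m^2 - 1.62*m - 2.25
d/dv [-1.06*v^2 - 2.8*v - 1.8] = -2.12*v - 2.8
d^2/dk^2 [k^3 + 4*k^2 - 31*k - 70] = 6*k + 8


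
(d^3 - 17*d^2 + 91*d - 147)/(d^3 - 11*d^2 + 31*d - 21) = (d - 7)/(d - 1)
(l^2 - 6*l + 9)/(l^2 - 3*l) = (l - 3)/l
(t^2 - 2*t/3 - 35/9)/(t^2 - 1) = (9*t^2 - 6*t - 35)/(9*(t^2 - 1))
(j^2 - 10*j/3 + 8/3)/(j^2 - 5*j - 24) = (-3*j^2 + 10*j - 8)/(3*(-j^2 + 5*j + 24))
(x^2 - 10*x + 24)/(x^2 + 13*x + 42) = (x^2 - 10*x + 24)/(x^2 + 13*x + 42)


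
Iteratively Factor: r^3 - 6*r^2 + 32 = (r + 2)*(r^2 - 8*r + 16) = (r - 4)*(r + 2)*(r - 4)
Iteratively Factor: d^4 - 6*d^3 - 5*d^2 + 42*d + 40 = (d - 5)*(d^3 - d^2 - 10*d - 8) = (d - 5)*(d + 2)*(d^2 - 3*d - 4) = (d - 5)*(d - 4)*(d + 2)*(d + 1)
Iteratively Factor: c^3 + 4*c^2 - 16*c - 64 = (c + 4)*(c^2 - 16) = (c - 4)*(c + 4)*(c + 4)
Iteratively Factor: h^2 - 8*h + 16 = (h - 4)*(h - 4)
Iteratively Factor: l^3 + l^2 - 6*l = (l + 3)*(l^2 - 2*l) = (l - 2)*(l + 3)*(l)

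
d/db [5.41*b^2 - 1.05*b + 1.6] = 10.82*b - 1.05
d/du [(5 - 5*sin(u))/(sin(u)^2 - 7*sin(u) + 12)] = 5*(sin(u)^2 - 2*sin(u) - 5)*cos(u)/(sin(u)^2 - 7*sin(u) + 12)^2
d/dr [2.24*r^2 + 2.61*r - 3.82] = 4.48*r + 2.61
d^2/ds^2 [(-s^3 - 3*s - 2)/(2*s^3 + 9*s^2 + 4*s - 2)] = 2*(18*s^6 - 12*s^5 - 234*s^4 - 541*s^3 - 582*s^2 - 414*s - 92)/(8*s^9 + 108*s^8 + 534*s^7 + 1137*s^6 + 852*s^5 - 150*s^4 - 344*s^3 + 12*s^2 + 48*s - 8)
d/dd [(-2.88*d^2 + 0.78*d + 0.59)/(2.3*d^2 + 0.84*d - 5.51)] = (-4.2132*d^2 + 29.0236*d - 4.7934)/(5.29*d^4 + 3.864*d^3 - 24.6404*d^2 - 9.2568*d + 30.3601)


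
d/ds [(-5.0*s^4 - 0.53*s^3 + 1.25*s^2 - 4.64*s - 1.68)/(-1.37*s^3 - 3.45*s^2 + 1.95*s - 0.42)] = (6.85*s^6 + 34.5*s^5 - 25.709*s^4 - 6.3806*s^3 - 19.8075*s^2 - 12.642*s + 5.2248)/(1.8769*s^6 + 9.453*s^5 + 6.5595*s^4 - 12.3042*s^3 + 6.7005*s^2 - 1.638*s + 0.1764)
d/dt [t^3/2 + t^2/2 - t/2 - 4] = 3*t^2/2 + t - 1/2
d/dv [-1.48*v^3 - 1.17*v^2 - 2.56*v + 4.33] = -4.44*v^2 - 2.34*v - 2.56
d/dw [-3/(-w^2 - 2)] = -6*w/(w^2 + 2)^2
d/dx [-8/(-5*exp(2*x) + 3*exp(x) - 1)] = (24 - 80*exp(x))*exp(x)/(5*exp(2*x) - 3*exp(x) + 1)^2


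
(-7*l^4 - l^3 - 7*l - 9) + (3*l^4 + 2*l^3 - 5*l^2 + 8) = -4*l^4 + l^3 - 5*l^2 - 7*l - 1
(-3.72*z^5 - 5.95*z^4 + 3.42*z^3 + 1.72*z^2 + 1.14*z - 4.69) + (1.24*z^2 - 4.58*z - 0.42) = -3.72*z^5 - 5.95*z^4 + 3.42*z^3 + 2.96*z^2 - 3.44*z - 5.11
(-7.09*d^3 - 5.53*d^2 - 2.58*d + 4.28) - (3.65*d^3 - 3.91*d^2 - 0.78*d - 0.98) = -10.74*d^3 - 1.62*d^2 - 1.8*d + 5.26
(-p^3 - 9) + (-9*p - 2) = -p^3 - 9*p - 11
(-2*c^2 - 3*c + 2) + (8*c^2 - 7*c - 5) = 6*c^2 - 10*c - 3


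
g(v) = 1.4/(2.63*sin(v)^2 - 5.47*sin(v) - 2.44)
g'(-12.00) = 0.15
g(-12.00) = -0.30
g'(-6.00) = 0.38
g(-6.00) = -0.37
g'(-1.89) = -0.18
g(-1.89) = 0.27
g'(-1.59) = -0.01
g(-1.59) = 0.25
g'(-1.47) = 0.05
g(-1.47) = 0.25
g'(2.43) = -0.09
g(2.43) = -0.29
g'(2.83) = -0.34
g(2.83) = -0.36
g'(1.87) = -0.01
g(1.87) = -0.27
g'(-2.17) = -0.52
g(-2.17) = 0.36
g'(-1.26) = 0.17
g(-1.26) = 0.27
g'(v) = 1.4*(-5.26*sin(v)*cos(v) + 5.47*cos(v))/(2.63*sin(v)^2 - 5.47*sin(v) - 2.44)^2 = (7.658 - 7.364*sin(v))*cos(v)/(-2.63*sin(v)^2 + 5.47*sin(v) + 2.44)^2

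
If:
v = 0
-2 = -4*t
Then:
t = 1/2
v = 0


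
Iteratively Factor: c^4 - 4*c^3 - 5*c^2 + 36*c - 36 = (c - 3)*(c^3 - c^2 - 8*c + 12) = (c - 3)*(c - 2)*(c^2 + c - 6) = (c - 3)*(c - 2)^2*(c + 3)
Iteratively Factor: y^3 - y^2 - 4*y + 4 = (y - 1)*(y^2 - 4) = (y - 1)*(y + 2)*(y - 2)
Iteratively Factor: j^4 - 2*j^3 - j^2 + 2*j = (j - 1)*(j^3 - j^2 - 2*j) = j*(j - 1)*(j^2 - j - 2) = j*(j - 1)*(j + 1)*(j - 2)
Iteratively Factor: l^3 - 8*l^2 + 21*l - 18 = (l - 3)*(l^2 - 5*l + 6) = (l - 3)*(l - 2)*(l - 3)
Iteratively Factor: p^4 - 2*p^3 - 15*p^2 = (p)*(p^3 - 2*p^2 - 15*p) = p^2*(p^2 - 2*p - 15) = p^2*(p + 3)*(p - 5)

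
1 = 1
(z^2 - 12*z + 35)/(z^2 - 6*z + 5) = (z - 7)/(z - 1)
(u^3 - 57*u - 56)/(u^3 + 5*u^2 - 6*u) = (u^3 - 57*u - 56)/(u*(u^2 + 5*u - 6))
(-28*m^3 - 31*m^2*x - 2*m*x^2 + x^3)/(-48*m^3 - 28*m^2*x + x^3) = (-7*m^2 - 6*m*x + x^2)/(-12*m^2 - 4*m*x + x^2)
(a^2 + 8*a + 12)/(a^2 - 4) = (a + 6)/(a - 2)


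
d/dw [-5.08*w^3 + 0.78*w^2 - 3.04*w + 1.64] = -15.24*w^2 + 1.56*w - 3.04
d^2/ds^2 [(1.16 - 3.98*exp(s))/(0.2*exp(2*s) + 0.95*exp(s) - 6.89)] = (-0.1592*exp(4*s) + 0.941800000000001*exp(3*s) - 32.24544*exp(2*s) - 18.61027*exp(s) - 181.346178)*exp(s)/(0.008*exp(6*s) + 0.114*exp(5*s) - 0.2853*exp(4*s) - 6.997225*exp(3*s) + 9.828585*exp(2*s) + 135.295485*exp(s) - 327.082769)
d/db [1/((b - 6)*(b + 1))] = (5 - 2*b)/(b^4 - 10*b^3 + 13*b^2 + 60*b + 36)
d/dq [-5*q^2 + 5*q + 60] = 5 - 10*q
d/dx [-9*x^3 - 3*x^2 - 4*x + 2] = -27*x^2 - 6*x - 4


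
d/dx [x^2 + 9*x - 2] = 2*x + 9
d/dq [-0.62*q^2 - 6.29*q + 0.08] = -1.24*q - 6.29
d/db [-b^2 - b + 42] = -2*b - 1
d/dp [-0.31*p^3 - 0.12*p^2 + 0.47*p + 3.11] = -0.93*p^2 - 0.24*p + 0.47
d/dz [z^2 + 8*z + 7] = 2*z + 8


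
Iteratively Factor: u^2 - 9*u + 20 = (u - 4)*(u - 5)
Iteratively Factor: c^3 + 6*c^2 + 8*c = (c + 2)*(c^2 + 4*c) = (c + 2)*(c + 4)*(c)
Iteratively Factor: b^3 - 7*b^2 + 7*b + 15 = (b + 1)*(b^2 - 8*b + 15) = (b - 3)*(b + 1)*(b - 5)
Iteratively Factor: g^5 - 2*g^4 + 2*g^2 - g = (g)*(g^4 - 2*g^3 + 2*g - 1) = g*(g - 1)*(g^3 - g^2 - g + 1) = g*(g - 1)*(g + 1)*(g^2 - 2*g + 1) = g*(g - 1)^2*(g + 1)*(g - 1)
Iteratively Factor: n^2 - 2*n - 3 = (n + 1)*(n - 3)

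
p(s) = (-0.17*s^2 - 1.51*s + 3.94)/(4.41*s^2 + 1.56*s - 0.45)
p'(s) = (-8.82*s - 1.56)*(-0.17*s^2 - 1.51*s + 3.94)/(4.41*s^2 + 1.56*s - 0.45)^2 + (-0.34*s - 1.51)/(4.41*s^2 + 1.56*s - 0.45) = (6.3939*s^2 - 34.5978*s - 5.4669)/(19.4481*s^4 + 13.7592*s^3 - 1.5354*s^2 - 1.404*s + 0.2025)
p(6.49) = -0.07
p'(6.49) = 0.00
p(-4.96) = 0.07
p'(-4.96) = 0.03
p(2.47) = -0.03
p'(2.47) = -0.06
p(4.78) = -0.07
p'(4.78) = -0.00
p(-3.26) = 0.17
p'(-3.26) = 0.10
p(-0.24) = -7.53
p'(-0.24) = 9.85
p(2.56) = -0.03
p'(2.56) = -0.05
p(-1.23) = 1.29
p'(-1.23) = 2.53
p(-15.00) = -0.01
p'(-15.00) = 0.00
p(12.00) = -0.06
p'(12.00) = 0.00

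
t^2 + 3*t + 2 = (t + 1)*(t + 2)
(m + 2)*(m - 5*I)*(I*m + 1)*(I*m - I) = -m^4 - m^3 + 6*I*m^3 + 7*m^2 + 6*I*m^2 + 5*m - 12*I*m - 10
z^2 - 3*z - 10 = (z - 5)*(z + 2)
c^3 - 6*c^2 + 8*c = c*(c - 4)*(c - 2)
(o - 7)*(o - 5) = o^2 - 12*o + 35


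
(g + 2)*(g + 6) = g^2 + 8*g + 12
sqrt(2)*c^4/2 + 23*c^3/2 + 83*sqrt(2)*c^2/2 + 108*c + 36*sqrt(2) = (c/2 + sqrt(2))*(c + 3*sqrt(2))*(c + 6*sqrt(2))*(sqrt(2)*c + 1)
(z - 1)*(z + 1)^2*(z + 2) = z^4 + 3*z^3 + z^2 - 3*z - 2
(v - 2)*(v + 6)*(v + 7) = v^3 + 11*v^2 + 16*v - 84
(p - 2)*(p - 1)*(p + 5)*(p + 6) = p^4 + 8*p^3 - p^2 - 68*p + 60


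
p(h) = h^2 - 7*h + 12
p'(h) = 2*h - 7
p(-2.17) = 31.90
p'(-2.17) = -11.34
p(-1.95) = 29.45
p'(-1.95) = -10.90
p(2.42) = 0.92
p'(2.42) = -2.16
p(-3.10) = 43.31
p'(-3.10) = -13.20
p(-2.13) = 31.45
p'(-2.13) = -11.26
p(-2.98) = 41.74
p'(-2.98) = -12.96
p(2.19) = 1.47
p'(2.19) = -2.62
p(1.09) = 5.56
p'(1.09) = -4.82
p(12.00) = 72.00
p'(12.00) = 17.00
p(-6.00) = 90.00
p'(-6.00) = -19.00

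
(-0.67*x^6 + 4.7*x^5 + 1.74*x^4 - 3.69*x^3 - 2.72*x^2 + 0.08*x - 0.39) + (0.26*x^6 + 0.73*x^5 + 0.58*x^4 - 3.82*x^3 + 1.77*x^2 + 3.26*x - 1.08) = -0.41*x^6 + 5.43*x^5 + 2.32*x^4 - 7.51*x^3 - 0.95*x^2 + 3.34*x - 1.47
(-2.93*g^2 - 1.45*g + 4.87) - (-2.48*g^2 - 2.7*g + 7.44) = -0.45*g^2 + 1.25*g - 2.57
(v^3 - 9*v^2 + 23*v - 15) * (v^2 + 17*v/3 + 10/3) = v^5 - 10*v^4/3 - 74*v^3/3 + 256*v^2/3 - 25*v/3 - 50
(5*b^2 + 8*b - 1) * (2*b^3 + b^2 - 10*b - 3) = 10*b^5 + 21*b^4 - 44*b^3 - 96*b^2 - 14*b + 3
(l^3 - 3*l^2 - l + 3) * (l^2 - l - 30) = l^5 - 4*l^4 - 28*l^3 + 94*l^2 + 27*l - 90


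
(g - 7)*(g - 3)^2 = g^3 - 13*g^2 + 51*g - 63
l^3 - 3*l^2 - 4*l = l*(l - 4)*(l + 1)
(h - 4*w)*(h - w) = h^2 - 5*h*w + 4*w^2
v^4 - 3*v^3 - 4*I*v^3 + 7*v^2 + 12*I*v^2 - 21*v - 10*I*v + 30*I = (v - 3)*(v - 5*I)*(v - I)*(v + 2*I)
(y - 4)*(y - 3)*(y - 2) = y^3 - 9*y^2 + 26*y - 24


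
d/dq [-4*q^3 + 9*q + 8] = 9 - 12*q^2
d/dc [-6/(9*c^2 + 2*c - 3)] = 12*(9*c + 1)/(9*c^2 + 2*c - 3)^2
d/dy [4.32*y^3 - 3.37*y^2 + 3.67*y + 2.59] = 12.96*y^2 - 6.74*y + 3.67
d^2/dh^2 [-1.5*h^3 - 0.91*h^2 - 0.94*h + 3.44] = -9.0*h - 1.82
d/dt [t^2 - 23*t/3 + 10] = 2*t - 23/3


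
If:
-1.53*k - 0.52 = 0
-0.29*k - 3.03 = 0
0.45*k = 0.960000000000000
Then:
No Solution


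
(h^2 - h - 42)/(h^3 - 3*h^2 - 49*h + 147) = (h + 6)/(h^2 + 4*h - 21)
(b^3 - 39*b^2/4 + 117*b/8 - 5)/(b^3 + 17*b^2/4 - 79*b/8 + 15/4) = (b - 8)/(b + 6)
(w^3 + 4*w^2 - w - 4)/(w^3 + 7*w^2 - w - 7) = (w + 4)/(w + 7)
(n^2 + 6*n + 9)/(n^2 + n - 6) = (n + 3)/(n - 2)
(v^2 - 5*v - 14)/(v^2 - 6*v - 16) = (v - 7)/(v - 8)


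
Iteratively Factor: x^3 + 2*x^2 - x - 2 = (x + 1)*(x^2 + x - 2) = (x - 1)*(x + 1)*(x + 2)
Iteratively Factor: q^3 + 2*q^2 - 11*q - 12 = (q - 3)*(q^2 + 5*q + 4) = (q - 3)*(q + 4)*(q + 1)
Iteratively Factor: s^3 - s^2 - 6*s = (s)*(s^2 - s - 6) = s*(s + 2)*(s - 3)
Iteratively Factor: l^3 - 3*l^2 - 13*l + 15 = (l - 1)*(l^2 - 2*l - 15) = (l - 5)*(l - 1)*(l + 3)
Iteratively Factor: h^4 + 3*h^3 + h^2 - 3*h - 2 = (h + 1)*(h^3 + 2*h^2 - h - 2) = (h + 1)*(h + 2)*(h^2 - 1) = (h - 1)*(h + 1)*(h + 2)*(h + 1)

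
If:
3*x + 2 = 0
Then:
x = -2/3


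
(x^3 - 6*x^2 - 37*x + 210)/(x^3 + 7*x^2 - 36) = (x^2 - 12*x + 35)/(x^2 + x - 6)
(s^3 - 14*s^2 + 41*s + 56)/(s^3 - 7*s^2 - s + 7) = (s - 8)/(s - 1)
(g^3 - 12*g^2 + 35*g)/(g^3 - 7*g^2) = (g - 5)/g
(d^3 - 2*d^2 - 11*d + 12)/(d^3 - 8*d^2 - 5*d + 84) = (d - 1)/(d - 7)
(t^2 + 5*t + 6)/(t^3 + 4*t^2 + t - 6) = 1/(t - 1)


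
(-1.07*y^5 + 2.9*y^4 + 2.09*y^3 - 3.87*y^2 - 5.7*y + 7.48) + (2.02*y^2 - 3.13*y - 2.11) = -1.07*y^5 + 2.9*y^4 + 2.09*y^3 - 1.85*y^2 - 8.83*y + 5.37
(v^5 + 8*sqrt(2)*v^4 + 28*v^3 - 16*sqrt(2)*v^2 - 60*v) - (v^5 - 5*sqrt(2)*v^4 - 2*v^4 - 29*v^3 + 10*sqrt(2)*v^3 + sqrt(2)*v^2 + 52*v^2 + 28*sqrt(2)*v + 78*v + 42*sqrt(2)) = 2*v^4 + 13*sqrt(2)*v^4 - 10*sqrt(2)*v^3 + 57*v^3 - 52*v^2 - 17*sqrt(2)*v^2 - 138*v - 28*sqrt(2)*v - 42*sqrt(2)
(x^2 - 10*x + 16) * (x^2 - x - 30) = x^4 - 11*x^3 - 4*x^2 + 284*x - 480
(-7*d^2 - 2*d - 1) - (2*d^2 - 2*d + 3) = -9*d^2 - 4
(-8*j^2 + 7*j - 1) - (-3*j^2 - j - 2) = -5*j^2 + 8*j + 1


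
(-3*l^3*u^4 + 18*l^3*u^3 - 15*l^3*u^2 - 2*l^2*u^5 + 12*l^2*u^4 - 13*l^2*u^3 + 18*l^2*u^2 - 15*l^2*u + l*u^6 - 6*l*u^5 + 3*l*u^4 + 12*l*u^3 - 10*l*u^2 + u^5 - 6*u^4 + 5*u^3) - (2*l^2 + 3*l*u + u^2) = -3*l^3*u^4 + 18*l^3*u^3 - 15*l^3*u^2 - 2*l^2*u^5 + 12*l^2*u^4 - 13*l^2*u^3 + 18*l^2*u^2 - 15*l^2*u - 2*l^2 + l*u^6 - 6*l*u^5 + 3*l*u^4 + 12*l*u^3 - 10*l*u^2 - 3*l*u + u^5 - 6*u^4 + 5*u^3 - u^2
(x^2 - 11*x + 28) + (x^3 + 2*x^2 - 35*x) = x^3 + 3*x^2 - 46*x + 28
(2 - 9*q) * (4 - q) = 9*q^2 - 38*q + 8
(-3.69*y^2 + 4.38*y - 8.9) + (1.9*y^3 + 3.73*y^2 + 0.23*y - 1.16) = 1.9*y^3 + 0.04*y^2 + 4.61*y - 10.06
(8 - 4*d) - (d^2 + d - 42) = -d^2 - 5*d + 50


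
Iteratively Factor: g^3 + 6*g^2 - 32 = (g - 2)*(g^2 + 8*g + 16) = (g - 2)*(g + 4)*(g + 4)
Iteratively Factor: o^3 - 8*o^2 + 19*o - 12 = (o - 1)*(o^2 - 7*o + 12) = (o - 3)*(o - 1)*(o - 4)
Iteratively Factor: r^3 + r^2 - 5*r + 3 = (r - 1)*(r^2 + 2*r - 3) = (r - 1)*(r + 3)*(r - 1)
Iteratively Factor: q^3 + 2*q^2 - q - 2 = (q + 2)*(q^2 - 1) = (q + 1)*(q + 2)*(q - 1)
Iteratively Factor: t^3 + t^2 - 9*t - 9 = (t - 3)*(t^2 + 4*t + 3) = (t - 3)*(t + 3)*(t + 1)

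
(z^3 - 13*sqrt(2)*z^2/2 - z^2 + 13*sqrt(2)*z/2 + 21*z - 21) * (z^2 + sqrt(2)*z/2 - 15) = z^5 - 6*sqrt(2)*z^4 - z^4 - z^3/2 + 6*sqrt(2)*z^3 + z^2/2 + 108*sqrt(2)*z^2 - 315*z - 108*sqrt(2)*z + 315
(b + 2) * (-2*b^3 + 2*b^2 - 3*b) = -2*b^4 - 2*b^3 + b^2 - 6*b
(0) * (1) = 0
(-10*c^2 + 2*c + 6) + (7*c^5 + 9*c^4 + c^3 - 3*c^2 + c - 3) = 7*c^5 + 9*c^4 + c^3 - 13*c^2 + 3*c + 3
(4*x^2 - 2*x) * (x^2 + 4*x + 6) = 4*x^4 + 14*x^3 + 16*x^2 - 12*x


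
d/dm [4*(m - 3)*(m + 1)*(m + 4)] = 12*m^2 + 16*m - 44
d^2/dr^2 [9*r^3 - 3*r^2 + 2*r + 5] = 54*r - 6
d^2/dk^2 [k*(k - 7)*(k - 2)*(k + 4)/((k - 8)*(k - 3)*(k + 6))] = 8*(5*k^6 - 66*k^5 + 960*k^4 - 7564*k^3 + 29808*k^2 - 47520*k - 29376)/(k^9 - 15*k^8 - 51*k^7 + 1567*k^6 - 2178*k^5 - 51948*k^4 + 169560*k^3 + 451008*k^2 - 2612736*k + 2985984)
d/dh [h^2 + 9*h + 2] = 2*h + 9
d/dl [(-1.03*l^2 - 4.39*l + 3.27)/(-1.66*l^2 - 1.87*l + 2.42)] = (-5.3613*l^2 + 5.8712*l - 4.5089)/(2.7556*l^4 + 6.2084*l^3 - 4.5375*l^2 - 9.0508*l + 5.8564)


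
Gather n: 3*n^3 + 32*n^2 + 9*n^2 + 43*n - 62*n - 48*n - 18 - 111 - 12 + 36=3*n^3 + 41*n^2 - 67*n - 105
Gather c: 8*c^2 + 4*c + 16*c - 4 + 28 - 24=8*c^2 + 20*c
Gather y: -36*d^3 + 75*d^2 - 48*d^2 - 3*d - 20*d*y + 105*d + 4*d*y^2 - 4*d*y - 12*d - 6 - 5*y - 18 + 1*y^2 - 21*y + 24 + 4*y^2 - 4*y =-36*d^3 + 27*d^2 + 90*d + y^2*(4*d + 5) + y*(-24*d - 30)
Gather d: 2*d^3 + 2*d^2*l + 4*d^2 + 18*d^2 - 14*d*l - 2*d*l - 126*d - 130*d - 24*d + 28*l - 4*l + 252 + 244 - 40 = 2*d^3 + d^2*(2*l + 22) + d*(-16*l - 280) + 24*l + 456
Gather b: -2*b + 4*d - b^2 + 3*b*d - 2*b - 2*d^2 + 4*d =-b^2 + b*(3*d - 4) - 2*d^2 + 8*d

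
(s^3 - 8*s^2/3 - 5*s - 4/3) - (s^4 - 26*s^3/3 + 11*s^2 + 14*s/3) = -s^4 + 29*s^3/3 - 41*s^2/3 - 29*s/3 - 4/3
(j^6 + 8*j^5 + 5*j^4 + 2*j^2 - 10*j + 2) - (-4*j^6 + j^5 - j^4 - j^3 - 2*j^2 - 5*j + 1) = 5*j^6 + 7*j^5 + 6*j^4 + j^3 + 4*j^2 - 5*j + 1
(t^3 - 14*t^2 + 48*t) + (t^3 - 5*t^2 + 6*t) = 2*t^3 - 19*t^2 + 54*t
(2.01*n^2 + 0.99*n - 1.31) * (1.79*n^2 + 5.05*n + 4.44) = 3.5979*n^4 + 11.9226*n^3 + 11.579*n^2 - 2.2199*n - 5.8164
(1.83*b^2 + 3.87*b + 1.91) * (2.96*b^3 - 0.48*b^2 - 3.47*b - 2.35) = 5.4168*b^5 + 10.5768*b^4 - 2.5541*b^3 - 18.6462*b^2 - 15.7222*b - 4.4885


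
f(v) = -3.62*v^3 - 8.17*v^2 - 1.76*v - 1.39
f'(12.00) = -1761.68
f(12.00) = -7454.35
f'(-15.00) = -2200.16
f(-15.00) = 10404.26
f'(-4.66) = -161.45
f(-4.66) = 195.72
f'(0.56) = -14.32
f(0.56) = -5.57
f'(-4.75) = -169.17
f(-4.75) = 210.60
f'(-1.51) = -1.85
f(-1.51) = -4.90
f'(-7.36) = -469.78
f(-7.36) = 1012.25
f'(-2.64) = -34.31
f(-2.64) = 12.92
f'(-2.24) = -19.65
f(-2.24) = 2.25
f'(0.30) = -7.64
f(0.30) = -2.75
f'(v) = -10.86*v^2 - 16.34*v - 1.76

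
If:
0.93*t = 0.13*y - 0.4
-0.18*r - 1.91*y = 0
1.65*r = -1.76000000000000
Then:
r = -1.07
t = -0.42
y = 0.10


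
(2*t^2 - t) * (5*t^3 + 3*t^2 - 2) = 10*t^5 + t^4 - 3*t^3 - 4*t^2 + 2*t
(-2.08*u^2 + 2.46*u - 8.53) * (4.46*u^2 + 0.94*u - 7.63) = -9.2768*u^4 + 9.0164*u^3 - 19.861*u^2 - 26.788*u + 65.0839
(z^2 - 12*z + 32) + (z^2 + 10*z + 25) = 2*z^2 - 2*z + 57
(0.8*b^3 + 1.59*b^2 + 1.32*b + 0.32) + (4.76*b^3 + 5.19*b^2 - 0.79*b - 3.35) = 5.56*b^3 + 6.78*b^2 + 0.53*b - 3.03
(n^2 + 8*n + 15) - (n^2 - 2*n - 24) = 10*n + 39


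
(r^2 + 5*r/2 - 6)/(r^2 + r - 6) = (r^2 + 5*r/2 - 6)/(r^2 + r - 6)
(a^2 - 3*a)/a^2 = (a - 3)/a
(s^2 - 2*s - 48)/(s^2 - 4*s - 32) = (s + 6)/(s + 4)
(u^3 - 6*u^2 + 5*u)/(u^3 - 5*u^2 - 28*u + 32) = u*(u - 5)/(u^2 - 4*u - 32)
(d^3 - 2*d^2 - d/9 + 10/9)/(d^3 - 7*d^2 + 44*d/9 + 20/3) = (d - 1)/(d - 6)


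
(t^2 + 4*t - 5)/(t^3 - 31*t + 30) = (t + 5)/(t^2 + t - 30)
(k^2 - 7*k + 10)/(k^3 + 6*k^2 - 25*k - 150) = (k - 2)/(k^2 + 11*k + 30)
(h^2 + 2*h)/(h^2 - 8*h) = (h + 2)/(h - 8)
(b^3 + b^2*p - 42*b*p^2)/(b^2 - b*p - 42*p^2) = b*(-b^2 - b*p + 42*p^2)/(-b^2 + b*p + 42*p^2)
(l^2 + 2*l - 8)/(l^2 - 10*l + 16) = (l + 4)/(l - 8)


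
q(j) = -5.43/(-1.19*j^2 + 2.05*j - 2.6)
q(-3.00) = 0.28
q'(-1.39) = 0.48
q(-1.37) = 0.71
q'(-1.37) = 0.49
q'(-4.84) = 0.05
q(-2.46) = 0.37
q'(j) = -5.43*(2.38*j - 2.05)/(-1.19*j^2 + 2.05*j - 2.6)^2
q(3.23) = 0.65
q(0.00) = 2.09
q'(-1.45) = 0.46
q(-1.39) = 0.70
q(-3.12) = 0.26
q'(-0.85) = 0.82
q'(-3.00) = 0.13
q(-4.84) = 0.13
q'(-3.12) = 0.12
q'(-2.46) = 0.19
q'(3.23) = -0.43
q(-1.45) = 0.67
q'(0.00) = 1.65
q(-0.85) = 1.04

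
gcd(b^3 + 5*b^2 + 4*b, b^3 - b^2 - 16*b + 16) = b + 4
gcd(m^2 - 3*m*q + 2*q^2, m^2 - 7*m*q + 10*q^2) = -m + 2*q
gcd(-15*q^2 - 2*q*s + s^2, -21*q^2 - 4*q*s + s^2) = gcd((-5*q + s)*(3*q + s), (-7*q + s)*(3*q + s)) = 3*q + s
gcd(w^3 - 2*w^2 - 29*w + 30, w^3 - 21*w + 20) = w^2 + 4*w - 5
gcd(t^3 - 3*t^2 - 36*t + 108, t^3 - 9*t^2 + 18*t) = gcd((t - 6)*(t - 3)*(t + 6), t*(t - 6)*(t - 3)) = t^2 - 9*t + 18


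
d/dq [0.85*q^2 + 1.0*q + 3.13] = 1.7*q + 1.0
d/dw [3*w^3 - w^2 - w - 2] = 9*w^2 - 2*w - 1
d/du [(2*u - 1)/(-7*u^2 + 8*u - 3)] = 2*(7*u^2 - 7*u + 1)/(49*u^4 - 112*u^3 + 106*u^2 - 48*u + 9)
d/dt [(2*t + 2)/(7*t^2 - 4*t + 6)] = 2*(-7*t^2 - 14*t + 10)/(49*t^4 - 56*t^3 + 100*t^2 - 48*t + 36)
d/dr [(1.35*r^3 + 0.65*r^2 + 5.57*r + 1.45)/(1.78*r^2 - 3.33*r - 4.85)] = (2.403*r^4 - 8.991*r^3 - 31.7216*r^2 - 11.467*r - 22.186)/(3.1684*r^4 - 11.8548*r^3 - 6.1771*r^2 + 32.301*r + 23.5225)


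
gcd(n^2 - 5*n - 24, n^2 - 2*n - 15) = n + 3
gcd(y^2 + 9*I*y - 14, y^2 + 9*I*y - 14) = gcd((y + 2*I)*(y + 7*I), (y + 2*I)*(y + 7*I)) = y^2 + 9*I*y - 14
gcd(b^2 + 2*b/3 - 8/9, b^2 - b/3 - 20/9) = b + 4/3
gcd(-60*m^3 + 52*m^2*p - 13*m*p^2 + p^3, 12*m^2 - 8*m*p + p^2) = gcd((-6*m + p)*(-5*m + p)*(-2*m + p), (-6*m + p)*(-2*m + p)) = 12*m^2 - 8*m*p + p^2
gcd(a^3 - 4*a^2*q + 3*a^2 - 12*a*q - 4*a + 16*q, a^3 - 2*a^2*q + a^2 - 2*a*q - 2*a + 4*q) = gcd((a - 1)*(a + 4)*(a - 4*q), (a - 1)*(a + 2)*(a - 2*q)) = a - 1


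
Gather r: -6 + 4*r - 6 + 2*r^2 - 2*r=2*r^2 + 2*r - 12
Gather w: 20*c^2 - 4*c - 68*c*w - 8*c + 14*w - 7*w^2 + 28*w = 20*c^2 - 12*c - 7*w^2 + w*(42 - 68*c)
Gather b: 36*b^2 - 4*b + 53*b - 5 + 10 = 36*b^2 + 49*b + 5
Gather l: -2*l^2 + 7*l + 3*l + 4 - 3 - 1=-2*l^2 + 10*l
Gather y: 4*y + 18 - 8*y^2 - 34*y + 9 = -8*y^2 - 30*y + 27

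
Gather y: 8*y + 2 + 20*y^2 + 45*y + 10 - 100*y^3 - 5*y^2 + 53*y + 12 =-100*y^3 + 15*y^2 + 106*y + 24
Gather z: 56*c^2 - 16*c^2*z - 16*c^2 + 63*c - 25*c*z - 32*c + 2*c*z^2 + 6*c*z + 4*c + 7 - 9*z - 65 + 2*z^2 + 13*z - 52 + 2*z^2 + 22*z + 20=40*c^2 + 35*c + z^2*(2*c + 4) + z*(-16*c^2 - 19*c + 26) - 90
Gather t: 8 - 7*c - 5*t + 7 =-7*c - 5*t + 15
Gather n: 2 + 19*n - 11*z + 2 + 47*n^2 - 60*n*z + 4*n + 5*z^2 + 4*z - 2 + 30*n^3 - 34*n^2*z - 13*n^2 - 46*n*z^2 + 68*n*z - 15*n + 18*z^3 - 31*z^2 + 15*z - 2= 30*n^3 + n^2*(34 - 34*z) + n*(-46*z^2 + 8*z + 8) + 18*z^3 - 26*z^2 + 8*z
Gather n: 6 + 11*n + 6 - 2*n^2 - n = -2*n^2 + 10*n + 12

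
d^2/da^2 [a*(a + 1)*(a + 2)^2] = 12*a^2 + 30*a + 16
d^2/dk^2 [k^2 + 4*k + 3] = 2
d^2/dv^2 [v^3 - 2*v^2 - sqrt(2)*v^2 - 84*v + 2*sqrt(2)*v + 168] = 6*v - 4 - 2*sqrt(2)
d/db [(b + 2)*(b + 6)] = 2*b + 8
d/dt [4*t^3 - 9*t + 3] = 12*t^2 - 9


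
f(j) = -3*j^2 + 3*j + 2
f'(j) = 3 - 6*j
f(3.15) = -18.32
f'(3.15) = -15.90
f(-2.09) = -17.37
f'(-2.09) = 15.54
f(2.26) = -6.54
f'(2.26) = -10.56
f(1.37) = 0.48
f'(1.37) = -5.22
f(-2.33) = -21.28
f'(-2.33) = 16.98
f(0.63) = 2.70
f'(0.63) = -0.78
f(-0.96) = -3.64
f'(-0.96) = 8.76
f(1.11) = 1.63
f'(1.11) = -3.66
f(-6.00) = -124.00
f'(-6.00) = 39.00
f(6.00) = -88.00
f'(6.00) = -33.00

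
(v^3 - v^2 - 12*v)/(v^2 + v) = (v^2 - v - 12)/(v + 1)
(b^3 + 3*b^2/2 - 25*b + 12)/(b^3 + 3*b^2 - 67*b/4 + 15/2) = 2*(b - 4)/(2*b - 5)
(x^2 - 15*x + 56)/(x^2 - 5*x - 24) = (x - 7)/(x + 3)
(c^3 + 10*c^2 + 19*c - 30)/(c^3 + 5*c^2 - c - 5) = (c + 6)/(c + 1)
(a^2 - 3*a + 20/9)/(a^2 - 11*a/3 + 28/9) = (3*a - 5)/(3*a - 7)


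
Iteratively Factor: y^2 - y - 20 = (y + 4)*(y - 5)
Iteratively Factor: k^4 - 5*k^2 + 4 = (k + 1)*(k^3 - k^2 - 4*k + 4) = (k - 1)*(k + 1)*(k^2 - 4) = (k - 2)*(k - 1)*(k + 1)*(k + 2)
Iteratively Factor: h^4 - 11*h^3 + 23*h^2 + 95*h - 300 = (h - 4)*(h^3 - 7*h^2 - 5*h + 75) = (h - 5)*(h - 4)*(h^2 - 2*h - 15) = (h - 5)*(h - 4)*(h + 3)*(h - 5)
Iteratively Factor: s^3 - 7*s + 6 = (s - 2)*(s^2 + 2*s - 3) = (s - 2)*(s + 3)*(s - 1)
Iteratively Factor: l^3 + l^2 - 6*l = (l + 3)*(l^2 - 2*l) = l*(l + 3)*(l - 2)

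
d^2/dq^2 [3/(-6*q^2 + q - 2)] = 6*(36*q^2 - 6*q - (12*q - 1)^2 + 12)/(6*q^2 - q + 2)^3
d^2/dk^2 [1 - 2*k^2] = -4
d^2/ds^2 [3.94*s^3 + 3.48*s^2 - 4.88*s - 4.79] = 23.64*s + 6.96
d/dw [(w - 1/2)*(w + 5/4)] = 2*w + 3/4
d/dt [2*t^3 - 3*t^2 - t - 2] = 6*t^2 - 6*t - 1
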